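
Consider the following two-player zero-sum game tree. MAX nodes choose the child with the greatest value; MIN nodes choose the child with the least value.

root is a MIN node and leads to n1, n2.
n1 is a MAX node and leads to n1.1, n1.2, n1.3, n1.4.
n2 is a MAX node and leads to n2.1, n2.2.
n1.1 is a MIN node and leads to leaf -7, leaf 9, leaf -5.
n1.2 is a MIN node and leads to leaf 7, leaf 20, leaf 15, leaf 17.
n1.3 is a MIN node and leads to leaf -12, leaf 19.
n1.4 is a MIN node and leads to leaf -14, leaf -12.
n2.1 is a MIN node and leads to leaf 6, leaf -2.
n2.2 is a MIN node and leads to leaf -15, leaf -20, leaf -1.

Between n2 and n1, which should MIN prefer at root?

n2

n2.1 (MIN): min(6, -2) = -2
n2.2 (MIN): min(-15, -20, -1) = -20
n2 (MAX): max(-2, -20) = -2
n1.1 (MIN): min(-7, 9, -5) = -7
n1.2 (MIN): min(7, 20, 15, 17) = 7
n1.3 (MIN): min(-12, 19) = -12
n1.4 (MIN): min(-14, -12) = -14
n1 (MAX): max(-7, 7, -12, -14) = 7
MIN prefers the lower value; n2=-2, n1=7. n2 is better since -2 < 7.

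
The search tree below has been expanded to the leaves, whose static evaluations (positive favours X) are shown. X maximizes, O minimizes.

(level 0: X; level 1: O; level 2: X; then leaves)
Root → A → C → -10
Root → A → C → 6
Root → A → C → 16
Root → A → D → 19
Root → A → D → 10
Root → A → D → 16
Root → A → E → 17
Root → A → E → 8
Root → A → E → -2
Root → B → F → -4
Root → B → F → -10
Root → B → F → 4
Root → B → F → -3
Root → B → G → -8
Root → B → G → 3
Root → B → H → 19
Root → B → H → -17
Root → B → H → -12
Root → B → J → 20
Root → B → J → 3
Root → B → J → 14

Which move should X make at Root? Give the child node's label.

A

C (X): max(-10, 6, 16) = 16
D (X): max(19, 10, 16) = 19
E (X): max(17, 8, -2) = 17
A (O): min(16, 19, 17) = 16
F (X): max(-4, -10, 4, -3) = 4
G (X): max(-8, 3) = 3
H (X): max(19, -17, -12) = 19
J (X): max(20, 3, 14) = 20
B (O): min(4, 3, 19, 20) = 3
Root (X): max(16, 3) = 16
X at Root wants the highest of {A=16, B=3}, so chooses A.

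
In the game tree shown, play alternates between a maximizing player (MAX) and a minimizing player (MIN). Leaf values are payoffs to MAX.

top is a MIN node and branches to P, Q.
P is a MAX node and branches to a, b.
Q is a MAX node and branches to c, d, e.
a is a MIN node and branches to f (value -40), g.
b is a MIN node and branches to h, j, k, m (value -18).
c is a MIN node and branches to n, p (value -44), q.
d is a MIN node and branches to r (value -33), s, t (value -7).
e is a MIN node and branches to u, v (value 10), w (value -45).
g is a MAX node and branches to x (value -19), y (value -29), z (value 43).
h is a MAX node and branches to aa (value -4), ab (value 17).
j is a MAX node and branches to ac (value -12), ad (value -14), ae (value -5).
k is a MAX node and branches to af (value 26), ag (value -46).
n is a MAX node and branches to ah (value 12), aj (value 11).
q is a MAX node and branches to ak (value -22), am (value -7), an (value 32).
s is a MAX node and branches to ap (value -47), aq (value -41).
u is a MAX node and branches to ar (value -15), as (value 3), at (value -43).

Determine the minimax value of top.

g (MAX): max(-19, -29, 43) = 43
a (MIN): min(-40, 43) = -40
h (MAX): max(-4, 17) = 17
j (MAX): max(-12, -14, -5) = -5
k (MAX): max(26, -46) = 26
b (MIN): min(17, -5, 26, -18) = -18
P (MAX): max(-40, -18) = -18
n (MAX): max(12, 11) = 12
q (MAX): max(-22, -7, 32) = 32
c (MIN): min(12, -44, 32) = -44
s (MAX): max(-47, -41) = -41
d (MIN): min(-33, -41, -7) = -41
u (MAX): max(-15, 3, -43) = 3
e (MIN): min(3, 10, -45) = -45
Q (MAX): max(-44, -41, -45) = -41
top (MIN): min(-18, -41) = -41

-41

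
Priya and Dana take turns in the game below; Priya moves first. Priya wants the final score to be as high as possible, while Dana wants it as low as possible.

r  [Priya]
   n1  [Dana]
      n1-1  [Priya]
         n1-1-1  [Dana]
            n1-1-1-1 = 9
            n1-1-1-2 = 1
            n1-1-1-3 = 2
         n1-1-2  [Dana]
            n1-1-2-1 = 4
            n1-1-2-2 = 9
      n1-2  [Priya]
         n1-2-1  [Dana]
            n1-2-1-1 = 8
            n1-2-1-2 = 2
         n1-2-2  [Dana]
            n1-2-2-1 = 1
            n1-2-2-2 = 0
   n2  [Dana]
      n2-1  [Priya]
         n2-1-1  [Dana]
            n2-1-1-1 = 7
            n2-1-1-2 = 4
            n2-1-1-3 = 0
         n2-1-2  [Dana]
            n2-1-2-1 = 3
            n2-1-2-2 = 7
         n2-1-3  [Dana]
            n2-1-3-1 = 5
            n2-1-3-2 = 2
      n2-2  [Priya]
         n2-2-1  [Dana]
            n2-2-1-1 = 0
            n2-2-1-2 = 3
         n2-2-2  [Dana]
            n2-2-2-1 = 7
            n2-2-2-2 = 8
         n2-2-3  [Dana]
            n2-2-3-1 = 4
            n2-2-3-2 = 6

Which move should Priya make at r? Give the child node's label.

n2

n1-1-1 (Dana): min(9, 1, 2) = 1
n1-1-2 (Dana): min(4, 9) = 4
n1-1 (Priya): max(1, 4) = 4
n1-2-1 (Dana): min(8, 2) = 2
n1-2-2 (Dana): min(1, 0) = 0
n1-2 (Priya): max(2, 0) = 2
n1 (Dana): min(4, 2) = 2
n2-1-1 (Dana): min(7, 4, 0) = 0
n2-1-2 (Dana): min(3, 7) = 3
n2-1-3 (Dana): min(5, 2) = 2
n2-1 (Priya): max(0, 3, 2) = 3
n2-2-1 (Dana): min(0, 3) = 0
n2-2-2 (Dana): min(7, 8) = 7
n2-2-3 (Dana): min(4, 6) = 4
n2-2 (Priya): max(0, 7, 4) = 7
n2 (Dana): min(3, 7) = 3
r (Priya): max(2, 3) = 3
Priya at r wants the highest of {n1=2, n2=3}, so chooses n2.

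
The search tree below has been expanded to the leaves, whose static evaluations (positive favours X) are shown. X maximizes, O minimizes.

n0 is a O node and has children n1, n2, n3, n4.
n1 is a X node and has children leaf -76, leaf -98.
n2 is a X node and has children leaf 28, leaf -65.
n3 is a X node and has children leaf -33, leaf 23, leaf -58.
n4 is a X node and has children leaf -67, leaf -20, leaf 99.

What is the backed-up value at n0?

n1 (X): max(-76, -98) = -76
n2 (X): max(28, -65) = 28
n3 (X): max(-33, 23, -58) = 23
n4 (X): max(-67, -20, 99) = 99
n0 (O): min(-76, 28, 23, 99) = -76

-76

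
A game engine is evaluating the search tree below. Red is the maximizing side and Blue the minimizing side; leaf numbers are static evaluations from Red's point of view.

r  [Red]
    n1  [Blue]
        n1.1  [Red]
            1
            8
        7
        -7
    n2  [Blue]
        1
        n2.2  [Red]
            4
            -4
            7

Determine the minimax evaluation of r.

n1.1 (Red): max(1, 8) = 8
n1 (Blue): min(8, 7, -7) = -7
n2.2 (Red): max(4, -4, 7) = 7
n2 (Blue): min(1, 7) = 1
r (Red): max(-7, 1) = 1

1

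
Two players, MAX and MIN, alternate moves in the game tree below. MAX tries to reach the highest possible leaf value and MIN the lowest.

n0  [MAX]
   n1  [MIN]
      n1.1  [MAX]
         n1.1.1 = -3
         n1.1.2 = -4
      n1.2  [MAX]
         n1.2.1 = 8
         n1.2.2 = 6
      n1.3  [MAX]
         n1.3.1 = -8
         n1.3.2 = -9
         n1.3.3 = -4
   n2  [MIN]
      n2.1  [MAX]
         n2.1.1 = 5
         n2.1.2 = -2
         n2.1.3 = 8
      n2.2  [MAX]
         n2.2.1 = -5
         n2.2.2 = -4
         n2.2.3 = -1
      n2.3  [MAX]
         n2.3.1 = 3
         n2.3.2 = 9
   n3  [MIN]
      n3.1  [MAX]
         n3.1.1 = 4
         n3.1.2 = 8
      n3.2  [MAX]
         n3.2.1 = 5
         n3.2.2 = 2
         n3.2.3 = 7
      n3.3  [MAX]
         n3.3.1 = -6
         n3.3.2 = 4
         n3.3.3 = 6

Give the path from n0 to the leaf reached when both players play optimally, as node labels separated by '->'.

n0 -> n3 -> n3.3 -> n3.3.3

n1.1 (MAX): max(-3, -4) = -3
n1.2 (MAX): max(8, 6) = 8
n1.3 (MAX): max(-8, -9, -4) = -4
n1 (MIN): min(-3, 8, -4) = -4
n2.1 (MAX): max(5, -2, 8) = 8
n2.2 (MAX): max(-5, -4, -1) = -1
n2.3 (MAX): max(3, 9) = 9
n2 (MIN): min(8, -1, 9) = -1
n3.1 (MAX): max(4, 8) = 8
n3.2 (MAX): max(5, 2, 7) = 7
n3.3 (MAX): max(-6, 4, 6) = 6
n3 (MIN): min(8, 7, 6) = 6
n0 (MAX): max(-4, -1, 6) = 6
At n0, MAX picks n3 (highest: 6).
At n3, MIN picks n3.3 (lowest: 6).
At n3.3, MAX picks n3.3.3 (highest: 6).
Terminal value 6.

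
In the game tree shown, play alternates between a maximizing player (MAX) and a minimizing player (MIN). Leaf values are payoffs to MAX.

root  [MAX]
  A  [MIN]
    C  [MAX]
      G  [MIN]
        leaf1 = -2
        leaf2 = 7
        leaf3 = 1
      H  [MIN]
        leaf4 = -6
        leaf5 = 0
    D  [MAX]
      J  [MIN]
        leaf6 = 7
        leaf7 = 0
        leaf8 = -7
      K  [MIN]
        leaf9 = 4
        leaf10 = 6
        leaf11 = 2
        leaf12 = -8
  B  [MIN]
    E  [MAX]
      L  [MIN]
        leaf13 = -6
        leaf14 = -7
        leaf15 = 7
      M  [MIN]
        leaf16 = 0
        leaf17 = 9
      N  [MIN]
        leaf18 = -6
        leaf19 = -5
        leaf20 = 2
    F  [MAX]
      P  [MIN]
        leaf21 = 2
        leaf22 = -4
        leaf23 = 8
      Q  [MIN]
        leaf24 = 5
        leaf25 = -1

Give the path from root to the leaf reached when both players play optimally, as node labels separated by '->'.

G (MIN): min(-2, 7, 1) = -2
H (MIN): min(-6, 0) = -6
C (MAX): max(-2, -6) = -2
J (MIN): min(7, 0, -7) = -7
K (MIN): min(4, 6, 2, -8) = -8
D (MAX): max(-7, -8) = -7
A (MIN): min(-2, -7) = -7
L (MIN): min(-6, -7, 7) = -7
M (MIN): min(0, 9) = 0
N (MIN): min(-6, -5, 2) = -6
E (MAX): max(-7, 0, -6) = 0
P (MIN): min(2, -4, 8) = -4
Q (MIN): min(5, -1) = -1
F (MAX): max(-4, -1) = -1
B (MIN): min(0, -1) = -1
root (MAX): max(-7, -1) = -1
At root, MAX picks B (highest: -1).
At B, MIN picks F (lowest: -1).
At F, MAX picks Q (highest: -1).
At Q, MIN picks leaf25 (lowest: -1).
Terminal value -1.

root -> B -> F -> Q -> leaf25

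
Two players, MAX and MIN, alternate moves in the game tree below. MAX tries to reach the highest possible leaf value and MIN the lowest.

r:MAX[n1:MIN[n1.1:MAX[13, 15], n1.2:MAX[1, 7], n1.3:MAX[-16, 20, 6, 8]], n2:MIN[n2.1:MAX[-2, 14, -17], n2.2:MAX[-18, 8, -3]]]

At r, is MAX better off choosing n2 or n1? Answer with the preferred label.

n2

n2.1 (MAX): max(-2, 14, -17) = 14
n2.2 (MAX): max(-18, 8, -3) = 8
n2 (MIN): min(14, 8) = 8
n1.1 (MAX): max(13, 15) = 15
n1.2 (MAX): max(1, 7) = 7
n1.3 (MAX): max(-16, 20, 6, 8) = 20
n1 (MIN): min(15, 7, 20) = 7
MAX prefers the higher value; n2=8, n1=7. n2 is better since 8 > 7.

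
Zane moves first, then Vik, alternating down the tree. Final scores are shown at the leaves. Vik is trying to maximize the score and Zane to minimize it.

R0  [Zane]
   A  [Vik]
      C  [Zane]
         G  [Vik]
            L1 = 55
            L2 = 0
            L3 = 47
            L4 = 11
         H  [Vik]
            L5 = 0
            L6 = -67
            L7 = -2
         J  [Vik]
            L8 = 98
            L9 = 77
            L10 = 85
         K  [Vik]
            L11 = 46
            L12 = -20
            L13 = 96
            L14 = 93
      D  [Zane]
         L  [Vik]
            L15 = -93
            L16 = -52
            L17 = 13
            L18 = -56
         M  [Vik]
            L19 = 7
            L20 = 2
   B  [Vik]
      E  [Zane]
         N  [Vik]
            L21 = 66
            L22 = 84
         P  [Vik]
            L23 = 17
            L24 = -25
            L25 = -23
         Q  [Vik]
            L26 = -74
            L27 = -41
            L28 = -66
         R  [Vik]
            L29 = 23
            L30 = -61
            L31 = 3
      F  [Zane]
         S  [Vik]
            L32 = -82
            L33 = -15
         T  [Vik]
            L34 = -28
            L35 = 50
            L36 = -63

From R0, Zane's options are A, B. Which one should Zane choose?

G (Vik): max(55, 0, 47, 11) = 55
H (Vik): max(0, -67, -2) = 0
J (Vik): max(98, 77, 85) = 98
K (Vik): max(46, -20, 96, 93) = 96
C (Zane): min(55, 0, 98, 96) = 0
L (Vik): max(-93, -52, 13, -56) = 13
M (Vik): max(7, 2) = 7
D (Zane): min(13, 7) = 7
A (Vik): max(0, 7) = 7
N (Vik): max(66, 84) = 84
P (Vik): max(17, -25, -23) = 17
Q (Vik): max(-74, -41, -66) = -41
R (Vik): max(23, -61, 3) = 23
E (Zane): min(84, 17, -41, 23) = -41
S (Vik): max(-82, -15) = -15
T (Vik): max(-28, 50, -63) = 50
F (Zane): min(-15, 50) = -15
B (Vik): max(-41, -15) = -15
R0 (Zane): min(7, -15) = -15
Zane at R0 wants the lowest of {A=7, B=-15}, so chooses B.

B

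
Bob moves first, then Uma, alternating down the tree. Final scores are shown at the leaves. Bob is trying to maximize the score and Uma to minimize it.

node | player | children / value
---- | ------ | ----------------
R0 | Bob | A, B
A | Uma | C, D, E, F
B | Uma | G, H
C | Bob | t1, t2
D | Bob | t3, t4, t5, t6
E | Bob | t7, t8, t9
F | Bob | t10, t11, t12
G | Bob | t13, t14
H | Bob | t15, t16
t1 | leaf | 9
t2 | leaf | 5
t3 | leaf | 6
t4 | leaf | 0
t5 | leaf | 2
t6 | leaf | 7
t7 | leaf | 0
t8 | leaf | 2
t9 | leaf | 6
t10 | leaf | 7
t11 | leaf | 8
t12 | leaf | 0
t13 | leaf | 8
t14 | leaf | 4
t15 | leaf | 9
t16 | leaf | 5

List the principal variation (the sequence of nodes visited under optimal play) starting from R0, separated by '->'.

C (Bob): max(9, 5) = 9
D (Bob): max(6, 0, 2, 7) = 7
E (Bob): max(0, 2, 6) = 6
F (Bob): max(7, 8, 0) = 8
A (Uma): min(9, 7, 6, 8) = 6
G (Bob): max(8, 4) = 8
H (Bob): max(9, 5) = 9
B (Uma): min(8, 9) = 8
R0 (Bob): max(6, 8) = 8
At R0, Bob picks B (highest: 8).
At B, Uma picks G (lowest: 8).
At G, Bob picks t13 (highest: 8).
Terminal value 8.

R0 -> B -> G -> t13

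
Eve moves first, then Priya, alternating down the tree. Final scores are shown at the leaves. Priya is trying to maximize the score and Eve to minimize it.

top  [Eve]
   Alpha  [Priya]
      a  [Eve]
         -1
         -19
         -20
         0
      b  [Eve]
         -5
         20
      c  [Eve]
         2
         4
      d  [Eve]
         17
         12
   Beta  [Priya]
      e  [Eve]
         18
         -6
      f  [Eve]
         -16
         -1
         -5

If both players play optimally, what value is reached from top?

a (Eve): min(-1, -19, -20, 0) = -20
b (Eve): min(-5, 20) = -5
c (Eve): min(2, 4) = 2
d (Eve): min(17, 12) = 12
Alpha (Priya): max(-20, -5, 2, 12) = 12
e (Eve): min(18, -6) = -6
f (Eve): min(-16, -1, -5) = -16
Beta (Priya): max(-6, -16) = -6
top (Eve): min(12, -6) = -6

-6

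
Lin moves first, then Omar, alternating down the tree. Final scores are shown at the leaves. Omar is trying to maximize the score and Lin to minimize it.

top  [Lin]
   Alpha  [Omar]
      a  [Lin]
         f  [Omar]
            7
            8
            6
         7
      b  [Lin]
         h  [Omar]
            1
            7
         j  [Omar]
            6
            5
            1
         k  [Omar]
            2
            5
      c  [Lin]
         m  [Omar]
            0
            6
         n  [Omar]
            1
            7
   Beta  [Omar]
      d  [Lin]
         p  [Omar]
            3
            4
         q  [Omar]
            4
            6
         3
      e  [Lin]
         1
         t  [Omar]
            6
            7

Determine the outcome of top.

f (Omar): max(7, 8, 6) = 8
a (Lin): min(8, 7) = 7
h (Omar): max(1, 7) = 7
j (Omar): max(6, 5, 1) = 6
k (Omar): max(2, 5) = 5
b (Lin): min(7, 6, 5) = 5
m (Omar): max(0, 6) = 6
n (Omar): max(1, 7) = 7
c (Lin): min(6, 7) = 6
Alpha (Omar): max(7, 5, 6) = 7
p (Omar): max(3, 4) = 4
q (Omar): max(4, 6) = 6
d (Lin): min(4, 6, 3) = 3
t (Omar): max(6, 7) = 7
e (Lin): min(1, 7) = 1
Beta (Omar): max(3, 1) = 3
top (Lin): min(7, 3) = 3

3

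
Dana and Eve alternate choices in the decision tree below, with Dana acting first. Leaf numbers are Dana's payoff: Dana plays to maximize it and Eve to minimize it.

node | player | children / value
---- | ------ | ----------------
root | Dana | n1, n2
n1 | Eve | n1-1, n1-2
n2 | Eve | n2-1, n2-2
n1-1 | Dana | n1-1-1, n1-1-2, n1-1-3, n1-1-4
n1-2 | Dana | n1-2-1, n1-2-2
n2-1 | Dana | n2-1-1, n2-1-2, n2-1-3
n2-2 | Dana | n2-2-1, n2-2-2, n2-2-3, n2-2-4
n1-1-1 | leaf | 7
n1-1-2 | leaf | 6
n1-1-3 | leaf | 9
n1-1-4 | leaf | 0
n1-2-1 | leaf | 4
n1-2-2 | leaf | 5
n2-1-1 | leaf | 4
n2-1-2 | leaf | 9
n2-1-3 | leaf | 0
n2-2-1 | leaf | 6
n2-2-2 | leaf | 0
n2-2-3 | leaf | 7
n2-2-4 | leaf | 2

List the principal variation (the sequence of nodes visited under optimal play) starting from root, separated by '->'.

root -> n2 -> n2-2 -> n2-2-3

n1-1 (Dana): max(7, 6, 9, 0) = 9
n1-2 (Dana): max(4, 5) = 5
n1 (Eve): min(9, 5) = 5
n2-1 (Dana): max(4, 9, 0) = 9
n2-2 (Dana): max(6, 0, 7, 2) = 7
n2 (Eve): min(9, 7) = 7
root (Dana): max(5, 7) = 7
At root, Dana picks n2 (highest: 7).
At n2, Eve picks n2-2 (lowest: 7).
At n2-2, Dana picks n2-2-3 (highest: 7).
Terminal value 7.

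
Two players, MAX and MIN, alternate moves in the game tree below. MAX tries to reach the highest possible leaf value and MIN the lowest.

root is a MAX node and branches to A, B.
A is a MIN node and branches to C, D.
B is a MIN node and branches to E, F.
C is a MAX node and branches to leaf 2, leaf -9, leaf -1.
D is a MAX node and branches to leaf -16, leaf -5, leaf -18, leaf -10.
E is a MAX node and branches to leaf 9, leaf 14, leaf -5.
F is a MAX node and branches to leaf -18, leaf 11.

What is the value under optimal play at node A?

C (MAX): max(2, -9, -1) = 2
D (MAX): max(-16, -5, -18, -10) = -5
A (MIN): min(2, -5) = -5

-5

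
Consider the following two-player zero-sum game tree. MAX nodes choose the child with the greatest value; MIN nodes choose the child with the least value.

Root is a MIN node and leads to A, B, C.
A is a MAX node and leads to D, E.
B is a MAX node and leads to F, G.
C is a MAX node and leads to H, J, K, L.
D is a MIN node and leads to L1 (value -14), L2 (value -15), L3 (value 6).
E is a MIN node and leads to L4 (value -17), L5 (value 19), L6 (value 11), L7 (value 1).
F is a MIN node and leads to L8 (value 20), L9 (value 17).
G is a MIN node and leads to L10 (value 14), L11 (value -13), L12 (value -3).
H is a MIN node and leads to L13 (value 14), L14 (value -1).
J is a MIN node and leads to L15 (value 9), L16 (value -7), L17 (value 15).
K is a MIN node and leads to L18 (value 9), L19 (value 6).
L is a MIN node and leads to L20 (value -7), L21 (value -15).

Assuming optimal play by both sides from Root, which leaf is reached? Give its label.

D (MIN): min(-14, -15, 6) = -15
E (MIN): min(-17, 19, 11, 1) = -17
A (MAX): max(-15, -17) = -15
F (MIN): min(20, 17) = 17
G (MIN): min(14, -13, -3) = -13
B (MAX): max(17, -13) = 17
H (MIN): min(14, -1) = -1
J (MIN): min(9, -7, 15) = -7
K (MIN): min(9, 6) = 6
L (MIN): min(-7, -15) = -15
C (MAX): max(-1, -7, 6, -15) = 6
Root (MIN): min(-15, 17, 6) = -15
At Root, MIN picks A (lowest: -15).
At A, MAX picks D (highest: -15).
At D, MIN picks L2 (lowest: -15).
Terminal value -15.

L2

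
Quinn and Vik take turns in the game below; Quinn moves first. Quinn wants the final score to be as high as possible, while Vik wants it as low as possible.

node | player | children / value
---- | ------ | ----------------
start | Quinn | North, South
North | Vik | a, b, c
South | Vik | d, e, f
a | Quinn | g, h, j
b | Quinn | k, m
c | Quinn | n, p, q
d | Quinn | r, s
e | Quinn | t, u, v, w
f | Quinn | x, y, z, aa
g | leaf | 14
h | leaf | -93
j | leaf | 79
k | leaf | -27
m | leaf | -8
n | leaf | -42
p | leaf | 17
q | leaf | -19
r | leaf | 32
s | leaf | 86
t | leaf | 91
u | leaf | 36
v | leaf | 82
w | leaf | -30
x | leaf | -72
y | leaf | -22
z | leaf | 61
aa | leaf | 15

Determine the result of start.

a (Quinn): max(14, -93, 79) = 79
b (Quinn): max(-27, -8) = -8
c (Quinn): max(-42, 17, -19) = 17
North (Vik): min(79, -8, 17) = -8
d (Quinn): max(32, 86) = 86
e (Quinn): max(91, 36, 82, -30) = 91
f (Quinn): max(-72, -22, 61, 15) = 61
South (Vik): min(86, 91, 61) = 61
start (Quinn): max(-8, 61) = 61

61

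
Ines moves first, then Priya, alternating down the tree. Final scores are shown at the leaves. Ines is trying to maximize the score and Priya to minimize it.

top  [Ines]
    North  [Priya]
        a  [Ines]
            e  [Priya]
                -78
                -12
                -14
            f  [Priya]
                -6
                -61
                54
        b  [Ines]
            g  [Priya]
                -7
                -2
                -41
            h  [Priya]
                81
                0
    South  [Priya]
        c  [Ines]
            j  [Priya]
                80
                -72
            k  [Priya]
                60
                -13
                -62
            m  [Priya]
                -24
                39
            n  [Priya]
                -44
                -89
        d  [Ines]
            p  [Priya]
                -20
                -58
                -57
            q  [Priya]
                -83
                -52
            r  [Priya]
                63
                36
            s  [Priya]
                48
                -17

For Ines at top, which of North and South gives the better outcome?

South

e (Priya): min(-78, -12, -14) = -78
f (Priya): min(-6, -61, 54) = -61
a (Ines): max(-78, -61) = -61
g (Priya): min(-7, -2, -41) = -41
h (Priya): min(81, 0) = 0
b (Ines): max(-41, 0) = 0
North (Priya): min(-61, 0) = -61
j (Priya): min(80, -72) = -72
k (Priya): min(60, -13, -62) = -62
m (Priya): min(-24, 39) = -24
n (Priya): min(-44, -89) = -89
c (Ines): max(-72, -62, -24, -89) = -24
p (Priya): min(-20, -58, -57) = -58
q (Priya): min(-83, -52) = -83
r (Priya): min(63, 36) = 36
s (Priya): min(48, -17) = -17
d (Ines): max(-58, -83, 36, -17) = 36
South (Priya): min(-24, 36) = -24
Ines prefers the higher value; North=-61, South=-24. South is better since -24 > -61.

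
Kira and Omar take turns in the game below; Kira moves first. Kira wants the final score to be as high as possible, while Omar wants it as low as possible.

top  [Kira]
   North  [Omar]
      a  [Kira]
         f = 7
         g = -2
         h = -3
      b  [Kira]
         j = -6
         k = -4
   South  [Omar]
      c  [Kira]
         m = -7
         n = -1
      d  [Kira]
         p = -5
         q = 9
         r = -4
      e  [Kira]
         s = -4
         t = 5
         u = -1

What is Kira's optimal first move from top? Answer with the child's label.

South

a (Kira): max(7, -2, -3) = 7
b (Kira): max(-6, -4) = -4
North (Omar): min(7, -4) = -4
c (Kira): max(-7, -1) = -1
d (Kira): max(-5, 9, -4) = 9
e (Kira): max(-4, 5, -1) = 5
South (Omar): min(-1, 9, 5) = -1
top (Kira): max(-4, -1) = -1
Kira at top wants the highest of {North=-4, South=-1}, so chooses South.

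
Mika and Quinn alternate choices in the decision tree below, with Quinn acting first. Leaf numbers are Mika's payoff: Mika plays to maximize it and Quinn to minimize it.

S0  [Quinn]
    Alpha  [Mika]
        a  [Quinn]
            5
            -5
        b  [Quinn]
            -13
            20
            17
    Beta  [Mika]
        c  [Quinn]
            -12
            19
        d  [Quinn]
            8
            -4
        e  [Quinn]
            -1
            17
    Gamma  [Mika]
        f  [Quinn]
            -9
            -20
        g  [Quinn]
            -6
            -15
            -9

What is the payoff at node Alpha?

a (Quinn): min(5, -5) = -5
b (Quinn): min(-13, 20, 17) = -13
Alpha (Mika): max(-5, -13) = -5

-5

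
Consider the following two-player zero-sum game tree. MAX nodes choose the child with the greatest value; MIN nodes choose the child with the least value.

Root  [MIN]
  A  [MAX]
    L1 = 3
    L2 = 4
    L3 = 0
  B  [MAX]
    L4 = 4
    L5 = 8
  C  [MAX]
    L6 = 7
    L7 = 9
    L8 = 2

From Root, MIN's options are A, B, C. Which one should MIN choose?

A (MAX): max(3, 4, 0) = 4
B (MAX): max(4, 8) = 8
C (MAX): max(7, 9, 2) = 9
Root (MIN): min(4, 8, 9) = 4
MIN at Root wants the lowest of {A=4, B=8, C=9}, so chooses A.

A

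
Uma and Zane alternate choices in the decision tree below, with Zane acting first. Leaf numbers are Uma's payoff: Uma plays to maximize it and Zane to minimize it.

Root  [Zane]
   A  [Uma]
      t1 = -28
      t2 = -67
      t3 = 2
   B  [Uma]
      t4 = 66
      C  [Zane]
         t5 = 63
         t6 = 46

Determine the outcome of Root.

A (Uma): max(-28, -67, 2) = 2
C (Zane): min(63, 46) = 46
B (Uma): max(66, 46) = 66
Root (Zane): min(2, 66) = 2

2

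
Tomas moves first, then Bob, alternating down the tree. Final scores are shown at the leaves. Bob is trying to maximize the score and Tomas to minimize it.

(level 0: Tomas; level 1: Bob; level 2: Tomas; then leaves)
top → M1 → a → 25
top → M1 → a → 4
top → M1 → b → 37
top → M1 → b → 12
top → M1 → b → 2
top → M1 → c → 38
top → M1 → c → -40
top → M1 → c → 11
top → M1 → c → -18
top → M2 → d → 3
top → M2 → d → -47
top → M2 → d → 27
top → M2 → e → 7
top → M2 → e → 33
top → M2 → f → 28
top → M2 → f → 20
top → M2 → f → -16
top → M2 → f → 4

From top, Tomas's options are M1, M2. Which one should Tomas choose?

M1

a (Tomas): min(25, 4) = 4
b (Tomas): min(37, 12, 2) = 2
c (Tomas): min(38, -40, 11, -18) = -40
M1 (Bob): max(4, 2, -40) = 4
d (Tomas): min(3, -47, 27) = -47
e (Tomas): min(7, 33) = 7
f (Tomas): min(28, 20, -16, 4) = -16
M2 (Bob): max(-47, 7, -16) = 7
top (Tomas): min(4, 7) = 4
Tomas at top wants the lowest of {M1=4, M2=7}, so chooses M1.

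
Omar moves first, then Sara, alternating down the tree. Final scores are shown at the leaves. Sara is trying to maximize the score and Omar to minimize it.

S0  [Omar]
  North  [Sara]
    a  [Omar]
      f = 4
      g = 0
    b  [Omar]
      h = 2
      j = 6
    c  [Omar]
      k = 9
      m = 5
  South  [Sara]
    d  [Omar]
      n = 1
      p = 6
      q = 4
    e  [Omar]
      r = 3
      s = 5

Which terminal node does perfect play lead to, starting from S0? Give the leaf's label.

r

a (Omar): min(4, 0) = 0
b (Omar): min(2, 6) = 2
c (Omar): min(9, 5) = 5
North (Sara): max(0, 2, 5) = 5
d (Omar): min(1, 6, 4) = 1
e (Omar): min(3, 5) = 3
South (Sara): max(1, 3) = 3
S0 (Omar): min(5, 3) = 3
At S0, Omar picks South (lowest: 3).
At South, Sara picks e (highest: 3).
At e, Omar picks r (lowest: 3).
Terminal value 3.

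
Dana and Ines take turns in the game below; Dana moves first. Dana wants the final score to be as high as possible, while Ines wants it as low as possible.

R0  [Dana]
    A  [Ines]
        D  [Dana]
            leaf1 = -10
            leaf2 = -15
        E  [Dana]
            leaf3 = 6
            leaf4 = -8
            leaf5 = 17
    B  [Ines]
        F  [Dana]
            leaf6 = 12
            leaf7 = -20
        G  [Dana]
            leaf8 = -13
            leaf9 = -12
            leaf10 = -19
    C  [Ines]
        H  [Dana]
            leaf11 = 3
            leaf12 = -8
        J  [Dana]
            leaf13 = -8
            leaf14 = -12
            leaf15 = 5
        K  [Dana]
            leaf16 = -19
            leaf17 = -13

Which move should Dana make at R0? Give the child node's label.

D (Dana): max(-10, -15) = -10
E (Dana): max(6, -8, 17) = 17
A (Ines): min(-10, 17) = -10
F (Dana): max(12, -20) = 12
G (Dana): max(-13, -12, -19) = -12
B (Ines): min(12, -12) = -12
H (Dana): max(3, -8) = 3
J (Dana): max(-8, -12, 5) = 5
K (Dana): max(-19, -13) = -13
C (Ines): min(3, 5, -13) = -13
R0 (Dana): max(-10, -12, -13) = -10
Dana at R0 wants the highest of {A=-10, B=-12, C=-13}, so chooses A.

A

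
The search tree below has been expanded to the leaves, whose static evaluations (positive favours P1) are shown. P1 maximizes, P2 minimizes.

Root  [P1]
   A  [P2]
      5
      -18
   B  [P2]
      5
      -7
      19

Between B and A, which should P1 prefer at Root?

B

B (P2): min(5, -7, 19) = -7
A (P2): min(5, -18) = -18
P1 prefers the higher value; B=-7, A=-18. B is better since -7 > -18.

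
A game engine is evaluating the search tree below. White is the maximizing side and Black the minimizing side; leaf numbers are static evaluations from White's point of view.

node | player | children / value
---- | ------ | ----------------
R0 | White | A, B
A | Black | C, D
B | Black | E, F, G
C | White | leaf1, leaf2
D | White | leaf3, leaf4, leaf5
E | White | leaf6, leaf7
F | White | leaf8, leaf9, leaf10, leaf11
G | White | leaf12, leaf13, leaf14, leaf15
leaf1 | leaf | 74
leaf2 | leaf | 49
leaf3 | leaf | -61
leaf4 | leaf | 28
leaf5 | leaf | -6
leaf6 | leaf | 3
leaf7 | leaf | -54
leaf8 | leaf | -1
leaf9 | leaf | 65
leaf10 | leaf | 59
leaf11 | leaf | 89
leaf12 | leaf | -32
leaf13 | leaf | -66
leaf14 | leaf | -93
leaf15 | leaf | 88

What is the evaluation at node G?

G (White): max(-32, -66, -93, 88) = 88

88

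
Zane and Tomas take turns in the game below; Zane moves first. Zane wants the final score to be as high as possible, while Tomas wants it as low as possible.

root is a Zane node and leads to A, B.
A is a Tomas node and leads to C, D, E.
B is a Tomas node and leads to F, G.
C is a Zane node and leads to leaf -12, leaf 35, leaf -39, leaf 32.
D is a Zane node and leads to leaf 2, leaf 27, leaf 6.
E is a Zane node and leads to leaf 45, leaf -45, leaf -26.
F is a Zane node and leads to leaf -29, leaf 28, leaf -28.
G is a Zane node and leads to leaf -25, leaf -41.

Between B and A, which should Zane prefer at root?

F (Zane): max(-29, 28, -28) = 28
G (Zane): max(-25, -41) = -25
B (Tomas): min(28, -25) = -25
C (Zane): max(-12, 35, -39, 32) = 35
D (Zane): max(2, 27, 6) = 27
E (Zane): max(45, -45, -26) = 45
A (Tomas): min(35, 27, 45) = 27
Zane prefers the higher value; B=-25, A=27. A is better since 27 > -25.

A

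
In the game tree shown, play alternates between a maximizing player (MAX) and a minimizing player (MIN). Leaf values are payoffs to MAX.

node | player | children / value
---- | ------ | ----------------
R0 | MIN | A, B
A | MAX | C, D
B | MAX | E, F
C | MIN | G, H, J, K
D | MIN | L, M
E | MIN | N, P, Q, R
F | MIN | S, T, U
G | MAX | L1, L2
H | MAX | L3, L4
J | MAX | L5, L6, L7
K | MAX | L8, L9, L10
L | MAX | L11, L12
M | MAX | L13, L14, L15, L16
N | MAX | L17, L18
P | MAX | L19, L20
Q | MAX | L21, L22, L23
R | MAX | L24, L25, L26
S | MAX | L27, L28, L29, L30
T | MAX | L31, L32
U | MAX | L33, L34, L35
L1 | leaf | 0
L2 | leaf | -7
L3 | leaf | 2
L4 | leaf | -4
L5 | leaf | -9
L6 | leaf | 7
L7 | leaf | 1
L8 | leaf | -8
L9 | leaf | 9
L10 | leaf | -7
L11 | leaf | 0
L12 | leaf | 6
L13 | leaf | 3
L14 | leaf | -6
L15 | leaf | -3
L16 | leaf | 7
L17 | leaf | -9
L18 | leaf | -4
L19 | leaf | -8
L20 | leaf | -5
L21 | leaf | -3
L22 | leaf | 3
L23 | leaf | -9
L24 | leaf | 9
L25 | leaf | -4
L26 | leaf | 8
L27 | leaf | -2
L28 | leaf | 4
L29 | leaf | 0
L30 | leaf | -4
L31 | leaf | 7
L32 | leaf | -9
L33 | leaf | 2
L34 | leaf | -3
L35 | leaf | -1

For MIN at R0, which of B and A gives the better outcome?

N (MAX): max(-9, -4) = -4
P (MAX): max(-8, -5) = -5
Q (MAX): max(-3, 3, -9) = 3
R (MAX): max(9, -4, 8) = 9
E (MIN): min(-4, -5, 3, 9) = -5
S (MAX): max(-2, 4, 0, -4) = 4
T (MAX): max(7, -9) = 7
U (MAX): max(2, -3, -1) = 2
F (MIN): min(4, 7, 2) = 2
B (MAX): max(-5, 2) = 2
G (MAX): max(0, -7) = 0
H (MAX): max(2, -4) = 2
J (MAX): max(-9, 7, 1) = 7
K (MAX): max(-8, 9, -7) = 9
C (MIN): min(0, 2, 7, 9) = 0
L (MAX): max(0, 6) = 6
M (MAX): max(3, -6, -3, 7) = 7
D (MIN): min(6, 7) = 6
A (MAX): max(0, 6) = 6
MIN prefers the lower value; B=2, A=6. B is better since 2 < 6.

B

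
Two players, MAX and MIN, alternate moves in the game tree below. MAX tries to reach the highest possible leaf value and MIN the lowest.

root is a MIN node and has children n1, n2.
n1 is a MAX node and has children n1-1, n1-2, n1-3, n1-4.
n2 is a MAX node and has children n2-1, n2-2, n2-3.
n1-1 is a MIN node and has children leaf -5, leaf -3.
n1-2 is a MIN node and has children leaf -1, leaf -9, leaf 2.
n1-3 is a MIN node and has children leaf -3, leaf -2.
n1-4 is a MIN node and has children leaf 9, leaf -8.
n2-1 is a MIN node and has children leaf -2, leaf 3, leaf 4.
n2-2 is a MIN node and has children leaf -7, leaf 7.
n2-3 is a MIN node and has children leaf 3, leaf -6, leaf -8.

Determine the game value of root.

-3

n1-1 (MIN): min(-5, -3) = -5
n1-2 (MIN): min(-1, -9, 2) = -9
n1-3 (MIN): min(-3, -2) = -3
n1-4 (MIN): min(9, -8) = -8
n1 (MAX): max(-5, -9, -3, -8) = -3
n2-1 (MIN): min(-2, 3, 4) = -2
n2-2 (MIN): min(-7, 7) = -7
n2-3 (MIN): min(3, -6, -8) = -8
n2 (MAX): max(-2, -7, -8) = -2
root (MIN): min(-3, -2) = -3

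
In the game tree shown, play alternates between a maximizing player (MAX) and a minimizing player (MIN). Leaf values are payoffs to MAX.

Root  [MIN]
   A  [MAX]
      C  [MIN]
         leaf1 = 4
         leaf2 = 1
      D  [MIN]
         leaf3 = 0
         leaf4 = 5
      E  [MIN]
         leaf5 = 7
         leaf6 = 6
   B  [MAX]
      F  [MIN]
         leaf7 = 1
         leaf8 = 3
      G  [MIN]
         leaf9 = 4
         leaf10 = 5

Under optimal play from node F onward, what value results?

F (MIN): min(1, 3) = 1

1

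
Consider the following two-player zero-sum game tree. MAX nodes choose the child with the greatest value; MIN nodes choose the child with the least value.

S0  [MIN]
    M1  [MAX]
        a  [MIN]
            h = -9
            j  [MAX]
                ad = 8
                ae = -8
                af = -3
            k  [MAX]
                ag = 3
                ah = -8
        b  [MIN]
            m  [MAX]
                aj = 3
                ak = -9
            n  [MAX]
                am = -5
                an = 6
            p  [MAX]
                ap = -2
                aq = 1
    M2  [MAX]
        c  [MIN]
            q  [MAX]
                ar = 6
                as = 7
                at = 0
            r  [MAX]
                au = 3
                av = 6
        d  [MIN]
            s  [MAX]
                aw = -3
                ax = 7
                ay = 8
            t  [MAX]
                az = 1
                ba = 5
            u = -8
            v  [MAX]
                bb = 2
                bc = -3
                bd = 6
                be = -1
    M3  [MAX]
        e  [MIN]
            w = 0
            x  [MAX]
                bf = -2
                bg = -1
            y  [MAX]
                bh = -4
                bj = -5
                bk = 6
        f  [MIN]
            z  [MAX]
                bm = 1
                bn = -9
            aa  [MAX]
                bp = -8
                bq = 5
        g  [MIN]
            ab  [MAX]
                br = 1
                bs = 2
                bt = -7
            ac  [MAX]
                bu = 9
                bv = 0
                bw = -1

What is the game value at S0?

j (MAX): max(8, -8, -3) = 8
k (MAX): max(3, -8) = 3
a (MIN): min(-9, 8, 3) = -9
m (MAX): max(3, -9) = 3
n (MAX): max(-5, 6) = 6
p (MAX): max(-2, 1) = 1
b (MIN): min(3, 6, 1) = 1
M1 (MAX): max(-9, 1) = 1
q (MAX): max(6, 7, 0) = 7
r (MAX): max(3, 6) = 6
c (MIN): min(7, 6) = 6
s (MAX): max(-3, 7, 8) = 8
t (MAX): max(1, 5) = 5
v (MAX): max(2, -3, 6, -1) = 6
d (MIN): min(8, 5, -8, 6) = -8
M2 (MAX): max(6, -8) = 6
x (MAX): max(-2, -1) = -1
y (MAX): max(-4, -5, 6) = 6
e (MIN): min(0, -1, 6) = -1
z (MAX): max(1, -9) = 1
aa (MAX): max(-8, 5) = 5
f (MIN): min(1, 5) = 1
ab (MAX): max(1, 2, -7) = 2
ac (MAX): max(9, 0, -1) = 9
g (MIN): min(2, 9) = 2
M3 (MAX): max(-1, 1, 2) = 2
S0 (MIN): min(1, 6, 2) = 1

1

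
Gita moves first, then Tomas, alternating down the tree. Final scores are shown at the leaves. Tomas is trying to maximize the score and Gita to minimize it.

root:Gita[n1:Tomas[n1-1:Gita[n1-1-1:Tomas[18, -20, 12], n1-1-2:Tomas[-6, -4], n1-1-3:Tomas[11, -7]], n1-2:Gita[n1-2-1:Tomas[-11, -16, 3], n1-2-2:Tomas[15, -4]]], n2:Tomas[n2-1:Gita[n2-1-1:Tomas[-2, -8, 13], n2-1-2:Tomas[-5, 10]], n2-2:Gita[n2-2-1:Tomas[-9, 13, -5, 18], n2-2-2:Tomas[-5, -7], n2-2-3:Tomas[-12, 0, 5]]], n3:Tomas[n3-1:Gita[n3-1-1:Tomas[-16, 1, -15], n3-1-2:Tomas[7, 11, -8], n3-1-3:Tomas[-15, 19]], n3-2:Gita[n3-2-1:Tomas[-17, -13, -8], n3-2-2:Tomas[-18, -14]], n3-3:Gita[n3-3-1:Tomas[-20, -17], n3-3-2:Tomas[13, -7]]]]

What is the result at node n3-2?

n3-2-1 (Tomas): max(-17, -13, -8) = -8
n3-2-2 (Tomas): max(-18, -14) = -14
n3-2 (Gita): min(-8, -14) = -14

-14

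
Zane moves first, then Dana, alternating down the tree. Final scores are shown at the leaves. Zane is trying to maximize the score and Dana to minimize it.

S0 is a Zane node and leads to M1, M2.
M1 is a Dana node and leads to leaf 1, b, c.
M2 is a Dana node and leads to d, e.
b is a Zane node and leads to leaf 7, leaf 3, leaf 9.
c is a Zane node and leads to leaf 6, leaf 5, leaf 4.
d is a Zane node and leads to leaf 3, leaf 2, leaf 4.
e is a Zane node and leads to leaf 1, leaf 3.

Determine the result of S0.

b (Zane): max(7, 3, 9) = 9
c (Zane): max(6, 5, 4) = 6
M1 (Dana): min(1, 9, 6) = 1
d (Zane): max(3, 2, 4) = 4
e (Zane): max(1, 3) = 3
M2 (Dana): min(4, 3) = 3
S0 (Zane): max(1, 3) = 3

3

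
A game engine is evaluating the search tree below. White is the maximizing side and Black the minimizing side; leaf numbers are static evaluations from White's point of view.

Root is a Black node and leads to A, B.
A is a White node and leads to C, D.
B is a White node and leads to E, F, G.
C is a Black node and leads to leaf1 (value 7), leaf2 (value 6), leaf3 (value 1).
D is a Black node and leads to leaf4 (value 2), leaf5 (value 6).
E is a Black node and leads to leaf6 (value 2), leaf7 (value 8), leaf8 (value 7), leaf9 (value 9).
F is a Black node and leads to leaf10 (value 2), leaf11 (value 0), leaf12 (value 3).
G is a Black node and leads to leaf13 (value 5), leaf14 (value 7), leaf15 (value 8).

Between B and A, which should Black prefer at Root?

E (Black): min(2, 8, 7, 9) = 2
F (Black): min(2, 0, 3) = 0
G (Black): min(5, 7, 8) = 5
B (White): max(2, 0, 5) = 5
C (Black): min(7, 6, 1) = 1
D (Black): min(2, 6) = 2
A (White): max(1, 2) = 2
Black prefers the lower value; B=5, A=2. A is better since 2 < 5.

A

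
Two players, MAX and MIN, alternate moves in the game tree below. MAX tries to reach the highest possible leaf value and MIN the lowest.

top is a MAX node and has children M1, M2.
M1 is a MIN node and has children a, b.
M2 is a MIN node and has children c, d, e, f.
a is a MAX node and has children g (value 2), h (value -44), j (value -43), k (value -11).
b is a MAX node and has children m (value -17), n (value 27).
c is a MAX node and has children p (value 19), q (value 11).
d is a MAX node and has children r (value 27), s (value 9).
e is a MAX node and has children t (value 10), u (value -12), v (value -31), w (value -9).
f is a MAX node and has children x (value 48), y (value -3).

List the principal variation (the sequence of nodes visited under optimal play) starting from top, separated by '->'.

a (MAX): max(2, -44, -43, -11) = 2
b (MAX): max(-17, 27) = 27
M1 (MIN): min(2, 27) = 2
c (MAX): max(19, 11) = 19
d (MAX): max(27, 9) = 27
e (MAX): max(10, -12, -31, -9) = 10
f (MAX): max(48, -3) = 48
M2 (MIN): min(19, 27, 10, 48) = 10
top (MAX): max(2, 10) = 10
At top, MAX picks M2 (highest: 10).
At M2, MIN picks e (lowest: 10).
At e, MAX picks t (highest: 10).
Terminal value 10.

top -> M2 -> e -> t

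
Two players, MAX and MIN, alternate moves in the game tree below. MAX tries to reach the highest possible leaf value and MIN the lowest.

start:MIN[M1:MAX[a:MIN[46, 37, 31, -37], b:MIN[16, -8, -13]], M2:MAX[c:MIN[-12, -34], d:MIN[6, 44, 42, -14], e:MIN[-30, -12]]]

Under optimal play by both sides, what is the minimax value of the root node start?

-14

a (MIN): min(46, 37, 31, -37) = -37
b (MIN): min(16, -8, -13) = -13
M1 (MAX): max(-37, -13) = -13
c (MIN): min(-12, -34) = -34
d (MIN): min(6, 44, 42, -14) = -14
e (MIN): min(-30, -12) = -30
M2 (MAX): max(-34, -14, -30) = -14
start (MIN): min(-13, -14) = -14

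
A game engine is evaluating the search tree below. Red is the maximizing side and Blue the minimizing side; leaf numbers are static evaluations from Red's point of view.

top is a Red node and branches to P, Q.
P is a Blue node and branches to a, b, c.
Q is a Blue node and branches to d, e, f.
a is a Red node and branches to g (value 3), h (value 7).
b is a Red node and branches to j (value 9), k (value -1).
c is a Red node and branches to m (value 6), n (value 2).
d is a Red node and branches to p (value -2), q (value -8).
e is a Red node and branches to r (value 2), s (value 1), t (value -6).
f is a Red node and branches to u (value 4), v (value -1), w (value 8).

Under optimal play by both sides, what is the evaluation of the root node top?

a (Red): max(3, 7) = 7
b (Red): max(9, -1) = 9
c (Red): max(6, 2) = 6
P (Blue): min(7, 9, 6) = 6
d (Red): max(-2, -8) = -2
e (Red): max(2, 1, -6) = 2
f (Red): max(4, -1, 8) = 8
Q (Blue): min(-2, 2, 8) = -2
top (Red): max(6, -2) = 6

6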